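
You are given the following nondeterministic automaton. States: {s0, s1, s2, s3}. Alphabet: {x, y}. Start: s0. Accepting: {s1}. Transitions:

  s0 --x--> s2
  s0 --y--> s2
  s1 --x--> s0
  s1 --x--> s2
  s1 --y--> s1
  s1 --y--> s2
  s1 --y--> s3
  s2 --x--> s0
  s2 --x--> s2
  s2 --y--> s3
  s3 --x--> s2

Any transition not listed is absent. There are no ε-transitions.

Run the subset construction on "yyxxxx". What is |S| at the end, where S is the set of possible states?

Start in {s0}.
Read 'y': {s0} → {s2}.
Read 'y': {s2} → {s3}.
Read 'x': {s3} → {s2}.
Read 'x': {s2} → {s0, s2}.
Read 'x': {s0, s2} → {s0, s2}.
Read 'x': {s0, s2} → {s0, s2}.
That set has 2 states.

2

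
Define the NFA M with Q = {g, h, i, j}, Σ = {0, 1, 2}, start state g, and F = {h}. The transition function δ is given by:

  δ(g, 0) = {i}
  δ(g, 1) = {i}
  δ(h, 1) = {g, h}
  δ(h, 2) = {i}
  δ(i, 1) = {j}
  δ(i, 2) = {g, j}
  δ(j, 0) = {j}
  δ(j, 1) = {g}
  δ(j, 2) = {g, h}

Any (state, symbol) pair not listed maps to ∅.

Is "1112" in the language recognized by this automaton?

Start in {g}.
Read '1': g→{i}; now {i}.
Read '1': i→{j}; now {j}.
Read '1': j→{g}; now {g}.
Read '2': g→∅; now ∅.
The final set ∅ contains no accepting state.

No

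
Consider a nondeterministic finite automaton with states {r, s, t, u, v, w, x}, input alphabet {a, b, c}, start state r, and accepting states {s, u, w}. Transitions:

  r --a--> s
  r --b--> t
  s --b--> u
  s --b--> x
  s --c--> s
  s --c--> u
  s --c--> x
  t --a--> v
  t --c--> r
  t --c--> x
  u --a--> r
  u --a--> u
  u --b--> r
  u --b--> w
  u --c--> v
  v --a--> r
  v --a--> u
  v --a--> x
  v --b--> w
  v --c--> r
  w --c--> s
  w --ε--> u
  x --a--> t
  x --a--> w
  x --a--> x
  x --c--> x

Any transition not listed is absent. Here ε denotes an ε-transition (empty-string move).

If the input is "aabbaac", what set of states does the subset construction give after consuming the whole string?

Start in {r}.
Read 'a': {r} → {s}.
Read 'a': {s} → ∅.
The set is empty and remains empty for the remaining 5 symbols.

∅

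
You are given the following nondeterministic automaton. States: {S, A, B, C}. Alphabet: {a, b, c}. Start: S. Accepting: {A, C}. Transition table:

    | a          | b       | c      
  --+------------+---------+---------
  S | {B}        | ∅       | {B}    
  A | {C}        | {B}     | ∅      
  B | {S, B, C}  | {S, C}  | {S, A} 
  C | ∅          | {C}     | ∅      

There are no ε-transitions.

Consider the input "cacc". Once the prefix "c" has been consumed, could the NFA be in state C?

Start in {S}.
Read 'c': {S} → {B}.
State C is not in {B}.

No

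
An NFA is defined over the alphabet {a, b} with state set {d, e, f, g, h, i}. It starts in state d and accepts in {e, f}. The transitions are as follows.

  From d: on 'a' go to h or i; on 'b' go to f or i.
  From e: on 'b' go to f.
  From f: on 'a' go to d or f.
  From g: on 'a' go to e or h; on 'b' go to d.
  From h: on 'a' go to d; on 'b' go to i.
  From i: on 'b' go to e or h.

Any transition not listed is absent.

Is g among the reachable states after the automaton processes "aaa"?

Start in {d}.
Read 'a': {d} → {h, i}.
Read 'a': {h, i} → {d}.
Read 'a': {d} → {h, i}.
State g is not in {h, i}.

No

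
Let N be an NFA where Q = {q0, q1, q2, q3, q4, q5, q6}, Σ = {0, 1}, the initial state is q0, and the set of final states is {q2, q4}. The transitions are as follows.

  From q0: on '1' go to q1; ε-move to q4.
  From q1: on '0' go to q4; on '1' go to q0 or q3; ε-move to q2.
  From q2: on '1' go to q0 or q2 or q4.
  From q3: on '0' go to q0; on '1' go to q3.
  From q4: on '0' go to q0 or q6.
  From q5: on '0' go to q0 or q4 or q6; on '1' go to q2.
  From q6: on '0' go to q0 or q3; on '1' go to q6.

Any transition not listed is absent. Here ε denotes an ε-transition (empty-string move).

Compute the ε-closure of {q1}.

{q1, q2}

Begin with {q1}.
ε-move q1 → q2; add q2.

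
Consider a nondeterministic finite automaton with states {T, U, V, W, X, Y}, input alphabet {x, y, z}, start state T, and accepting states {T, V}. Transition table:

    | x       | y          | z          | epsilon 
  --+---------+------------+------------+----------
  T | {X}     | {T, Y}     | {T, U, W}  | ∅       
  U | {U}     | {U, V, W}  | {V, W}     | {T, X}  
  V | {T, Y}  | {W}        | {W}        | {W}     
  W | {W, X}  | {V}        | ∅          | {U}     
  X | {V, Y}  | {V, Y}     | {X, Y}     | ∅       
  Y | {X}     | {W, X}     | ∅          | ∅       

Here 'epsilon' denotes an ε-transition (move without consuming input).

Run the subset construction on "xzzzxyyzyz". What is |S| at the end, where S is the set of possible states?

6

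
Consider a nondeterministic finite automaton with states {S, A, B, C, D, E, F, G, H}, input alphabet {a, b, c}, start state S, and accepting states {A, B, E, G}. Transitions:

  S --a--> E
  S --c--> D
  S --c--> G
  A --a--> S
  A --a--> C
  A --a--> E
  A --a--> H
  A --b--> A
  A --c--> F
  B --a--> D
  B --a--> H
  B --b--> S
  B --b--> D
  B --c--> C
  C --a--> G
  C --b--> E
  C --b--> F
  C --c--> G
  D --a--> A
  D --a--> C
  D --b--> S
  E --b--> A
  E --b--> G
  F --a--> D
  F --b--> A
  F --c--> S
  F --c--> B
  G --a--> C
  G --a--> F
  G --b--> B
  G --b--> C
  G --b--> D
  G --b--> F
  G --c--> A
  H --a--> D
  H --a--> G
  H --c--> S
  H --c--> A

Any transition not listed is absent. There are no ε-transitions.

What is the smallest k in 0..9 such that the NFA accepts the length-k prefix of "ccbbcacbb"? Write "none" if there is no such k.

Start in {S}.
Read 'c': {S} → {D, G}.
None of the earlier sets intersect F, but {D, G} does.

1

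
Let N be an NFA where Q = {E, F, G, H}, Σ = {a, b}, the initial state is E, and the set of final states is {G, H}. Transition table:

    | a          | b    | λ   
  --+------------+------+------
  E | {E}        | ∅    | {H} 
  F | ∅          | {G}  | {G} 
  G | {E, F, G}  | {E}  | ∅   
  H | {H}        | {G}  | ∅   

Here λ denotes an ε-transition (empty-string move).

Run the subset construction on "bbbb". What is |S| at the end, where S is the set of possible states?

2

Start: ε-closure({E}) = {E, H}.
Read 'b': {E, H} → {G}.
Read 'b': {G} → {E, H}.
Read 'b': {E, H} → {G}.
Read 'b': {G} → {E, H}.
That set has 2 states.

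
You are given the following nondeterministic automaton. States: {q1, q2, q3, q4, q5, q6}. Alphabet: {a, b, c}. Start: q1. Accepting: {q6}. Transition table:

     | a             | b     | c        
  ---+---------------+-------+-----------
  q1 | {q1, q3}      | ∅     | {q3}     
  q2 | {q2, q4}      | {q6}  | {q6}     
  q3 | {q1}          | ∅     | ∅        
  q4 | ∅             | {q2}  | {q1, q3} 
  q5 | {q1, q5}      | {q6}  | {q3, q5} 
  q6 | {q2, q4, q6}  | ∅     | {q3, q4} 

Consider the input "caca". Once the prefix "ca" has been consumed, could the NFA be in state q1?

Yes

Start in {q1}.
Read 'c': q1→{q3}; now {q3}.
Read 'a': q3→{q1}; now {q1}.
State q1 is in {q1}.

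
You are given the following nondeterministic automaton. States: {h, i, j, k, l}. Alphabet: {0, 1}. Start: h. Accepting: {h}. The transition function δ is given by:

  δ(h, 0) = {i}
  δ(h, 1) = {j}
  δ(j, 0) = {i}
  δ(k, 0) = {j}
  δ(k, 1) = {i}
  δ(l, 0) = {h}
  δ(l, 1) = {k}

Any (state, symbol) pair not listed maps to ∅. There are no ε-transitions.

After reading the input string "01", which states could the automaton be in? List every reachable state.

Start in {h}.
Read '0': h→{i}; now {i}.
Read '1': i→∅; now ∅.

∅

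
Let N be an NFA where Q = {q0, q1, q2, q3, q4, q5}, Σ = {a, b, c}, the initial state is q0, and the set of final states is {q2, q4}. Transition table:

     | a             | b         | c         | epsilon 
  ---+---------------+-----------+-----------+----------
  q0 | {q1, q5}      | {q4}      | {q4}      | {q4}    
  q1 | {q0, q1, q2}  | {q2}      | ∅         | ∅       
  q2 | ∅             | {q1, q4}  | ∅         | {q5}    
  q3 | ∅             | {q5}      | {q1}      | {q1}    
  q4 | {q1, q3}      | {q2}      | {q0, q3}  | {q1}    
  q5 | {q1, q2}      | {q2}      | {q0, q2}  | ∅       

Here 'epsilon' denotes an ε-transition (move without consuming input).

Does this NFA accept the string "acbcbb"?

Start: ε-closure({q0}) = {q0, q1, q4}.
Read 'a': q0→{q1, q5}, q1→{q0, q1, q2}, q4→{q1, q3}; union {q0, q1, q2, q3, q5}; ε-closure = {q0, q1, q2, q3, q4, q5}.
Read 'c': q0→{q4}, q1→∅, q2→∅, q3→{q1}, q4→{q0, q3}, q5→{q0, q2}; union {q0, q1, q2, q3, q4}; ε-closure = {q0, q1, q2, q3, q4, q5}.
Read 'b': q0→{q4}, q1→{q2}, q2→{q1, q4}, q3→{q5}, q4→{q2}, q5→{q2}; now {q1, q2, q4, q5}.
Read 'c': q1→∅, q2→∅, q4→{q0, q3}, q5→{q0, q2}; union {q0, q2, q3}; ε-closure = {q0, q1, q2, q3, q4, q5}.
Read 'b': q0→{q4}, q1→{q2}, q2→{q1, q4}, q3→{q5}, q4→{q2}, q5→{q2}; now {q1, q2, q4, q5}.
Read 'b': q1→{q2}, q2→{q1, q4}, q4→{q2}, q5→{q2}; union {q1, q2, q4}; ε-closure = {q1, q2, q4, q5}.
The final set {q1, q2, q4, q5} contains the accepting states q2, q4.

Yes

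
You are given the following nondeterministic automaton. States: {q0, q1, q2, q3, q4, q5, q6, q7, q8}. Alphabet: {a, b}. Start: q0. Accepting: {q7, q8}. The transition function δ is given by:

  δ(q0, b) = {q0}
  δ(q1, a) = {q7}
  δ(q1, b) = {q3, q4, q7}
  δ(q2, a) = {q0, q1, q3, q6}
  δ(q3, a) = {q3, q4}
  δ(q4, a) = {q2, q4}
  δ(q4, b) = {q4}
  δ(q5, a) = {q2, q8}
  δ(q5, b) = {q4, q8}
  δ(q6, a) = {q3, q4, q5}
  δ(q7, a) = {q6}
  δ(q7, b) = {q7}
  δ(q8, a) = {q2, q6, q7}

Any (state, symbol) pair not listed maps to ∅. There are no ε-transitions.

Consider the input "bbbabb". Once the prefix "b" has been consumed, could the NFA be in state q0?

Yes

Start in {q0}.
Read 'b': {q0} → {q0}.
State q0 is in {q0}.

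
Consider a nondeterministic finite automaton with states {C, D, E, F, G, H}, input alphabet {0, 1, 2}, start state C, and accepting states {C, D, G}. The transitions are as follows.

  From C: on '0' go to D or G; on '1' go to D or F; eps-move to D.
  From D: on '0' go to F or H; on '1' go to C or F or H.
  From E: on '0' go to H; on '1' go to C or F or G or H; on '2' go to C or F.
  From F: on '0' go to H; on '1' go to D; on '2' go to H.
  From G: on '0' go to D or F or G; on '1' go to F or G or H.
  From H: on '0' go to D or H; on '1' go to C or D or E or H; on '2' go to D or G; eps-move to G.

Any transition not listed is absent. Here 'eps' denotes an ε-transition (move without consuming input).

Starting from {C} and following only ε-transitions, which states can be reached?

{C, D}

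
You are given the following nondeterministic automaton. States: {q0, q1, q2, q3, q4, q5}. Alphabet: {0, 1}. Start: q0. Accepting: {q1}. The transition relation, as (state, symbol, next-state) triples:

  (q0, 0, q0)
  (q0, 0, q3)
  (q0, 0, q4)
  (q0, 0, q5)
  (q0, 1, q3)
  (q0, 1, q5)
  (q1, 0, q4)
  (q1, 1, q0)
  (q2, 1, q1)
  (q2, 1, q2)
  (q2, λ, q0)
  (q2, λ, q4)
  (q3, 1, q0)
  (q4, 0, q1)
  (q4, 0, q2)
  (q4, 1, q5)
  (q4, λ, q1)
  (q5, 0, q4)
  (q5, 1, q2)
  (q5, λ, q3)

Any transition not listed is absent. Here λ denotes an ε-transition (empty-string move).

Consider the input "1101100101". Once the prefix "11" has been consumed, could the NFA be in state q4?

Start in {q0}.
Read '1': {q0} → {q3, q5}.
Read '1': {q3, q5} → {q0, q1, q2, q4}.
State q4 is in {q0, q1, q2, q4}.

Yes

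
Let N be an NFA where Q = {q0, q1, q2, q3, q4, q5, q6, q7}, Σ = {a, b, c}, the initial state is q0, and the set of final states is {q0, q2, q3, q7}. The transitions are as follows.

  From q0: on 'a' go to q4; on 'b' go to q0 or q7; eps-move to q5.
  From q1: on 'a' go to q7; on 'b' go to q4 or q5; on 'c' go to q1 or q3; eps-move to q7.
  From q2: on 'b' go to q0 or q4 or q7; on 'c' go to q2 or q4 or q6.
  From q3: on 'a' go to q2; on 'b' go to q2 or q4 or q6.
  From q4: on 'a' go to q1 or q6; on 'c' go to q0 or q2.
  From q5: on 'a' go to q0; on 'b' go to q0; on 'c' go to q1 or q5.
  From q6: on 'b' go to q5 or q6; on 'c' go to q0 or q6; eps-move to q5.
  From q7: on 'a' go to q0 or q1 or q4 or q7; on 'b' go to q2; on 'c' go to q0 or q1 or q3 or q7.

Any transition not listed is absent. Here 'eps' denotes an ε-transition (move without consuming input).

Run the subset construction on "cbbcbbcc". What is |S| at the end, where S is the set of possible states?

8

Start: ε-closure({q0}) = {q0, q5}.
Read 'c': q0→∅, q5→{q1, q5}; union {q1, q5}; ε-closure = {q1, q5, q7}.
Read 'b': q1→{q4, q5}, q5→{q0}, q7→{q2}; now {q0, q2, q4, q5}.
Read 'b': q0→{q0, q7}, q2→{q0, q4, q7}, q4→∅, q5→{q0}; union {q0, q4, q7}; ε-closure = {q0, q4, q5, q7}.
Read 'c': q0→∅, q4→{q0, q2}, q5→{q1, q5}, q7→{q0, q1, q3, q7}; now {q0, q1, q2, q3, q5, q7}.
Read 'b': q0→{q0, q7}, q1→{q4, q5}, q2→{q0, q4, q7}, q3→{q2, q4, q6}, q5→{q0}, q7→{q2}; now {q0, q2, q4, q5, q6, q7}.
Read 'b': q0→{q0, q7}, q2→{q0, q4, q7}, q4→∅, q5→{q0}, q6→{q5, q6}, q7→{q2}; now {q0, q2, q4, q5, q6, q7}.
Read 'c': q0→∅, q2→{q2, q4, q6}, q4→{q0, q2}, q5→{q1, q5}, q6→{q0, q6}, q7→{q0, q1, q3, q7}; now {q0, q1, q2, q3, q4, q5, q6, q7}.
Read 'c': q0→∅, q1→{q1, q3}, q2→{q2, q4, q6}, q3→∅, q4→{q0, q2}, q5→{q1, q5}, q6→{q0, q6}, q7→{q0, q1, q3, q7}; now {q0, q1, q2, q3, q4, q5, q6, q7}.
That set has 8 states.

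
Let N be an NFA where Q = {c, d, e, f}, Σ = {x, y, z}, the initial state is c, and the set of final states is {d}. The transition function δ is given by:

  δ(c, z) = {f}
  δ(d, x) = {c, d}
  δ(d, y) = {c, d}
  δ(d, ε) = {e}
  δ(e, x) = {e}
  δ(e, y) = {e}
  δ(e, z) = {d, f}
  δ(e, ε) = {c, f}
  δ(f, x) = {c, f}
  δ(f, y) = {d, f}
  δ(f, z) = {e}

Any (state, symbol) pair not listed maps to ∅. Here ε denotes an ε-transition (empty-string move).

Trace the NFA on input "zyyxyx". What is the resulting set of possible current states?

Start in {c}.
Read 'z': {c} → {f}.
Read 'y': {f} → {c, d, e, f}.
Read 'y': {c, d, e, f} → {c, d, e, f}.
Read 'x': {c, d, e, f} → {c, d, e, f}.
Read 'y': {c, d, e, f} → {c, d, e, f}.
Read 'x': {c, d, e, f} → {c, d, e, f}.

{c, d, e, f}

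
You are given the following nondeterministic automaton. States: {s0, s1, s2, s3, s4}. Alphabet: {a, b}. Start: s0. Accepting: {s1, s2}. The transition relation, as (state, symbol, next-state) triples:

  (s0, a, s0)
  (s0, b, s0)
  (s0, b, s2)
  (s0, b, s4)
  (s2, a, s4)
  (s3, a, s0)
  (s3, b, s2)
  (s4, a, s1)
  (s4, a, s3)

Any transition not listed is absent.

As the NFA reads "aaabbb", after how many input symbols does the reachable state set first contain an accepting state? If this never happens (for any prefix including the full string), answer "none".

Start in {s0}.
Read 'a': s0→{s0}; now {s0}.
Read 'a': s0→{s0}; now {s0}.
Read 'a': s0→{s0}; now {s0}.
Read 'b': s0→{s0, s2, s4}; now {s0, s2, s4}.
None of the earlier sets intersect F, but {s0, s2, s4} does.

4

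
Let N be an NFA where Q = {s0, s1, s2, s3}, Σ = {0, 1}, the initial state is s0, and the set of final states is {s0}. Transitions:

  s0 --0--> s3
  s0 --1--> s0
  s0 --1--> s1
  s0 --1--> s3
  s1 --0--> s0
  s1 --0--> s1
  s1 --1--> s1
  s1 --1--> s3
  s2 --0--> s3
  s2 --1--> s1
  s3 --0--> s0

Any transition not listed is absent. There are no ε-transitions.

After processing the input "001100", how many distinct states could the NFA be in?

3

Start in {s0}.
Read '0': {s0} → {s3}.
Read '0': {s3} → {s0}.
Read '1': {s0} → {s0, s1, s3}.
Read '1': {s0, s1, s3} → {s0, s1, s3}.
Read '0': {s0, s1, s3} → {s0, s1, s3}.
Read '0': {s0, s1, s3} → {s0, s1, s3}.
That set has 3 states.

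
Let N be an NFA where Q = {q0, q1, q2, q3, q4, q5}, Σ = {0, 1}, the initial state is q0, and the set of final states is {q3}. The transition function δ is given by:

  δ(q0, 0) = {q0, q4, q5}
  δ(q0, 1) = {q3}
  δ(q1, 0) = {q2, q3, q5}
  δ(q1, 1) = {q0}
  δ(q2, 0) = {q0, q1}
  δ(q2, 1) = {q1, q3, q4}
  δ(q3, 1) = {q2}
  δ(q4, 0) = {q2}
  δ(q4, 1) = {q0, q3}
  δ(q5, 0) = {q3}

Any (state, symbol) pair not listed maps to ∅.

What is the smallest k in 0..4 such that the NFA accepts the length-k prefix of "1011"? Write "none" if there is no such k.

1

Start in {q0}.
Read '1': q0→{q3}; now {q3}.
None of the earlier sets intersect F, but {q3} does.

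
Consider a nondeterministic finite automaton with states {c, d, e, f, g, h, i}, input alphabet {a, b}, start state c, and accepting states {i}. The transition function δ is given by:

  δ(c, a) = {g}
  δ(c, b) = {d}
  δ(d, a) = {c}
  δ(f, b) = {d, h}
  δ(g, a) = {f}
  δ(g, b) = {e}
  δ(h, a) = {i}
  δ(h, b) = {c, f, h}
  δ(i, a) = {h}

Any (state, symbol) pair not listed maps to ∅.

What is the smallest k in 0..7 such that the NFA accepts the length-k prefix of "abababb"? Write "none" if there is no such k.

Start in {c}.
Read 'a': {c} → {g}.
Read 'b': {g} → {e}.
Read 'a': {e} → ∅.
The set is empty and remains empty for the remaining 4 symbols.
No reachable set along the way intersects F.

none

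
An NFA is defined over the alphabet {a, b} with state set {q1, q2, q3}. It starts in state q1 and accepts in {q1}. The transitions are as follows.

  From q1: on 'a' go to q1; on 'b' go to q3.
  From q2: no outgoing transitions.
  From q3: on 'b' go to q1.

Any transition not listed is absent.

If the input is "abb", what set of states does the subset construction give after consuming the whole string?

Start in {q1}.
Read 'a': q1→{q1}; now {q1}.
Read 'b': q1→{q3}; now {q3}.
Read 'b': q3→{q1}; now {q1}.

{q1}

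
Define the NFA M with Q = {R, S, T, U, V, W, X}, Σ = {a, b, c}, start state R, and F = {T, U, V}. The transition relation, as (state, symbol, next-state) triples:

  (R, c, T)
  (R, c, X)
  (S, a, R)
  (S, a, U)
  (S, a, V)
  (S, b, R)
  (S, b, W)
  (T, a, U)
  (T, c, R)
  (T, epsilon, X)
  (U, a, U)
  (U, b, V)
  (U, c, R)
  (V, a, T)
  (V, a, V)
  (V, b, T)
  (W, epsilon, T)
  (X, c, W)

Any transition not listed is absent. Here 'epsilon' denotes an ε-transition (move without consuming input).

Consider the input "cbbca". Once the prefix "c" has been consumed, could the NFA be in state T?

Yes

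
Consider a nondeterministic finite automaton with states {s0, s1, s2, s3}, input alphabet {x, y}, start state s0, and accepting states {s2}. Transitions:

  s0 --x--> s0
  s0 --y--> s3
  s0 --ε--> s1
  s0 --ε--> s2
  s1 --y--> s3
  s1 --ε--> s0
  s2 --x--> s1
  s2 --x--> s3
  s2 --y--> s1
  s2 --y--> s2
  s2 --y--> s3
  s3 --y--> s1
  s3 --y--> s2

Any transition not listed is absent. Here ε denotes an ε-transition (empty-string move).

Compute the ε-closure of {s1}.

Begin with {s1}.
ε-move s1 → s0; add s0.
ε-move s0 → s2; add s2.

{s0, s1, s2}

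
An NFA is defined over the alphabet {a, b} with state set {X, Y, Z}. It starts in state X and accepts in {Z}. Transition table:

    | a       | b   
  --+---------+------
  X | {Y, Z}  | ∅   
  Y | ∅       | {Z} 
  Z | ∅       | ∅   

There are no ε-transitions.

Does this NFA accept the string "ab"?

Yes

Start in {X}.
Read 'a': X→{Y, Z}; now {Y, Z}.
Read 'b': Y→{Z}, Z→∅; now {Z}.
The final set {Z} contains the accepting state Z.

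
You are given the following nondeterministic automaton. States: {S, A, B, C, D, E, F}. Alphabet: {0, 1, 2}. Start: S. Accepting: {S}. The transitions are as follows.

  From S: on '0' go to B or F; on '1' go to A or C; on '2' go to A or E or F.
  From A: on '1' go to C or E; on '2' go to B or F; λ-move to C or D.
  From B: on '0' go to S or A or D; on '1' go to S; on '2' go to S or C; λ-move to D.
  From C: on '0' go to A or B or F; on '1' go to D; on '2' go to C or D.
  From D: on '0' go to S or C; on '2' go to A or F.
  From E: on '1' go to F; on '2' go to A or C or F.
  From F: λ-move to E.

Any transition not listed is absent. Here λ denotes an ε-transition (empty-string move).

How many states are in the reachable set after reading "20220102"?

7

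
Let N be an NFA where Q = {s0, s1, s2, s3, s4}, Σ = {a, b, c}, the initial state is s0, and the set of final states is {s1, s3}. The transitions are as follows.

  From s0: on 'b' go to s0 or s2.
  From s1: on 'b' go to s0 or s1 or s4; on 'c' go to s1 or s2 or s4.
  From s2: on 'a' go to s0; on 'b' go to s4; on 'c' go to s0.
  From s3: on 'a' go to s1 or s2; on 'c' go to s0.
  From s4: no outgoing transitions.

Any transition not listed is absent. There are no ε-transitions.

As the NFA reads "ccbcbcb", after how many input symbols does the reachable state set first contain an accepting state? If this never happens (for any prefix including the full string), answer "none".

none

Start in {s0}.
Read 'c': {s0} → ∅.
The set is empty and remains empty for the remaining 6 symbols.
No reachable set along the way intersects F.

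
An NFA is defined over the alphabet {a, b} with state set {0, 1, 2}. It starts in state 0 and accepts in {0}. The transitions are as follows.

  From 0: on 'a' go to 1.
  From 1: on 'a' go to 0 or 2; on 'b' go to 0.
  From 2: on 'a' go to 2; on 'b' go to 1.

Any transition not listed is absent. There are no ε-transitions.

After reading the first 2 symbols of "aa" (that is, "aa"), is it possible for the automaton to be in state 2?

Yes

Start in {0}.
Read 'a': 0→{1}; now {1}.
Read 'a': 1→{0, 2}; now {0, 2}.
State 2 is in {0, 2}.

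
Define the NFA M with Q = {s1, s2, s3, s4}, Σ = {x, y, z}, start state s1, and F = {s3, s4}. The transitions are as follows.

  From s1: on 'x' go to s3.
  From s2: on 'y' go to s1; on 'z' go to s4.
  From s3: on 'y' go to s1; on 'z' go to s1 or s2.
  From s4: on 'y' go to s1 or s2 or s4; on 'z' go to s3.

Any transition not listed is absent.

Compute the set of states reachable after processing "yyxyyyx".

∅

Start in {s1}.
Read 'y': {s1} → ∅.
The set is empty and remains empty for the remaining 6 symbols.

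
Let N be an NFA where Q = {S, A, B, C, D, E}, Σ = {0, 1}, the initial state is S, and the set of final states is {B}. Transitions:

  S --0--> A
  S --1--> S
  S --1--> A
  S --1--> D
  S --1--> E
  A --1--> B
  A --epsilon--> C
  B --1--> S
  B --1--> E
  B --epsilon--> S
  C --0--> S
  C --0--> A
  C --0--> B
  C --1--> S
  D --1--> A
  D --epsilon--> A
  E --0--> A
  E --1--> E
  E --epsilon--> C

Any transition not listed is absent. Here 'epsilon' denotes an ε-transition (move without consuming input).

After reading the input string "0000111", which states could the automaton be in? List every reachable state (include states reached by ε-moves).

Start in {S}.
Read '0': {S} → {A, C}.
Read '0': {A, C} → {S, A, B, C}.
Read '0': {S, A, B, C} → {S, A, B, C}.
Read '0': {S, A, B, C} → {S, A, B, C}.
Read '1': {S, A, B, C} → {S, A, B, C, D, E}.
Read '1': {S, A, B, C, D, E} → {S, A, B, C, D, E}.
Read '1': {S, A, B, C, D, E} → {S, A, B, C, D, E}.

{S, A, B, C, D, E}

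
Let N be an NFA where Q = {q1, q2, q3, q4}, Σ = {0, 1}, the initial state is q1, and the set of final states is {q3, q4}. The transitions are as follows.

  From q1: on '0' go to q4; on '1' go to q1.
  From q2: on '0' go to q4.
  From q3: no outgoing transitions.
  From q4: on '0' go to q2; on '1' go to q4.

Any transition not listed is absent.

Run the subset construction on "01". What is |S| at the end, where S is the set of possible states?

Start in {q1}.
Read '0': q1→{q4}; now {q4}.
Read '1': q4→{q4}; now {q4}.
That set has 1 state.

1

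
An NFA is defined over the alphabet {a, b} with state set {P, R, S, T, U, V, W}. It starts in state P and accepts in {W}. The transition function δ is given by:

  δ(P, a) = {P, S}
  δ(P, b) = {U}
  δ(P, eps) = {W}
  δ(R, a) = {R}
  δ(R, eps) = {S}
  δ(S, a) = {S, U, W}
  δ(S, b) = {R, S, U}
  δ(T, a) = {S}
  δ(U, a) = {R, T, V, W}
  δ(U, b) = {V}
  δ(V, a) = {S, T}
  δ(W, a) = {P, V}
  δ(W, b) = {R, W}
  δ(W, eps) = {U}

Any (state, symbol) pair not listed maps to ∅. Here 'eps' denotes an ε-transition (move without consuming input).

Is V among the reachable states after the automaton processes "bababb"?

Yes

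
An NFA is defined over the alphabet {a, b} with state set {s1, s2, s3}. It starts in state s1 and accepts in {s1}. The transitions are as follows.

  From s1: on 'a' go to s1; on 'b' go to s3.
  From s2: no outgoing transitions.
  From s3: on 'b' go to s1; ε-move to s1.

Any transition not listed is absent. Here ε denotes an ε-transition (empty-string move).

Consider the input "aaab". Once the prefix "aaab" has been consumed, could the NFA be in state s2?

Start in {s1}.
Read 'a': {s1} → {s1}.
Read 'a': {s1} → {s1}.
Read 'a': {s1} → {s1}.
Read 'b': {s1} → {s1, s3}.
State s2 is not in {s1, s3}.

No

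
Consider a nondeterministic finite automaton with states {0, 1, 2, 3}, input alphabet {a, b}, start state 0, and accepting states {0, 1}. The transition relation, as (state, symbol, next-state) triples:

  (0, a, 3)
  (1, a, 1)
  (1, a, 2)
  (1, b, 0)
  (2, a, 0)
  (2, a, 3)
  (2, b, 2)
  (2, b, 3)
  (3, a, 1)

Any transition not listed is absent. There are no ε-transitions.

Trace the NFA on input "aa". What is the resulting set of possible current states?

Start in {0}.
Read 'a': 0→{3}; now {3}.
Read 'a': 3→{1}; now {1}.

{1}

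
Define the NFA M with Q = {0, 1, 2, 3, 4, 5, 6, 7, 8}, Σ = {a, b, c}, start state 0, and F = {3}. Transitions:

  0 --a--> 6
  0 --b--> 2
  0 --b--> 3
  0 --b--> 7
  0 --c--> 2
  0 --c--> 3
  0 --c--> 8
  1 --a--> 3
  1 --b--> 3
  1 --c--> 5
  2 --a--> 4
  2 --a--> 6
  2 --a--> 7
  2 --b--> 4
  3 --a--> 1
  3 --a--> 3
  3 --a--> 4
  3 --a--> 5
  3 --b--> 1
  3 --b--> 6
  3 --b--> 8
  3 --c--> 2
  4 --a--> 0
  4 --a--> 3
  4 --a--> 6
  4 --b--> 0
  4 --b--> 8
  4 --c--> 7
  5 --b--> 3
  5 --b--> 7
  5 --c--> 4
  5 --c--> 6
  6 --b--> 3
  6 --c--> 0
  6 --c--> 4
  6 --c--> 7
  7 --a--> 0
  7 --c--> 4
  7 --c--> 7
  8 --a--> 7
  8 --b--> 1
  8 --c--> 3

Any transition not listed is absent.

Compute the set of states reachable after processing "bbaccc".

{2, 3, 4, 7}

Start in {0}.
Read 'b': 0→{2, 3, 7}; now {2, 3, 7}.
Read 'b': 2→{4}, 3→{1, 6, 8}, 7→∅; now {1, 4, 6, 8}.
Read 'a': 1→{3}, 4→{0, 3, 6}, 6→∅, 8→{7}; now {0, 3, 6, 7}.
Read 'c': 0→{2, 3, 8}, 3→{2}, 6→{0, 4, 7}, 7→{4, 7}; now {0, 2, 3, 4, 7, 8}.
Read 'c': 0→{2, 3, 8}, 2→∅, 3→{2}, 4→{7}, 7→{4, 7}, 8→{3}; now {2, 3, 4, 7, 8}.
Read 'c': 2→∅, 3→{2}, 4→{7}, 7→{4, 7}, 8→{3}; now {2, 3, 4, 7}.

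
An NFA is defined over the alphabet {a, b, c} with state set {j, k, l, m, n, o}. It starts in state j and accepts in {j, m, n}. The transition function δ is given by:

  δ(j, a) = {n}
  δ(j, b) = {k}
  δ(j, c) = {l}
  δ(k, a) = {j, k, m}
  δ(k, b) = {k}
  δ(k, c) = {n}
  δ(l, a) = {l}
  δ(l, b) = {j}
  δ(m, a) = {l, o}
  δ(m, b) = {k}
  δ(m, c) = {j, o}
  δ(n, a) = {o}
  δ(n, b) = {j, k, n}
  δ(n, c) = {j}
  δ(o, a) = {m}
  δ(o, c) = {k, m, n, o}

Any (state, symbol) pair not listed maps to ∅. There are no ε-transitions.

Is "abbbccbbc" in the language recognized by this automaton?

Yes

Start in {j}.
Read 'a': {j} → {n}.
Read 'b': {n} → {j, k, n}.
Read 'b': {j, k, n} → {j, k, n}.
Read 'b': {j, k, n} → {j, k, n}.
Read 'c': {j, k, n} → {j, l, n}.
Read 'c': {j, l, n} → {j, l}.
Read 'b': {j, l} → {j, k}.
Read 'b': {j, k} → {k}.
Read 'c': {k} → {n}.
The final set {n} contains the accepting state n.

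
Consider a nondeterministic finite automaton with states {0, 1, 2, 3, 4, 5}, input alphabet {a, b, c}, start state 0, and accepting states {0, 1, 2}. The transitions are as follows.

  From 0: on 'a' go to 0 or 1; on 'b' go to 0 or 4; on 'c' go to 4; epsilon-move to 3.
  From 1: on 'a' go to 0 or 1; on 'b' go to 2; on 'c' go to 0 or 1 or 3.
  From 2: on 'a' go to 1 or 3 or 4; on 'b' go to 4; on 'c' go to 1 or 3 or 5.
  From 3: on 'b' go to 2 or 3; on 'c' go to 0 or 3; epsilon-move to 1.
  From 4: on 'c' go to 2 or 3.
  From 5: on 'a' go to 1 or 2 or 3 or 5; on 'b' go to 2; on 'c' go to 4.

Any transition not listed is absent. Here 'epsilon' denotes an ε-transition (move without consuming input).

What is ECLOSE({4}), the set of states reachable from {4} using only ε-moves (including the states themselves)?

{4}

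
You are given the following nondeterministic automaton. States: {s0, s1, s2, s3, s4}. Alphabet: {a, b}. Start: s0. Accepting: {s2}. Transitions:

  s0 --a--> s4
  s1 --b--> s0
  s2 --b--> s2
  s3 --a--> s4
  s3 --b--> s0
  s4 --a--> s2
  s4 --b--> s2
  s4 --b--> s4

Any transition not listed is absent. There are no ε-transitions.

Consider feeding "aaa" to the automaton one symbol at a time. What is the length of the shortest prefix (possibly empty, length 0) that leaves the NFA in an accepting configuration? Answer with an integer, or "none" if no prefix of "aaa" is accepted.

Start in {s0}.
Read 'a': s0→{s4}; now {s4}.
Read 'a': s4→{s2}; now {s2}.
None of the earlier sets intersect F, but {s2} does.

2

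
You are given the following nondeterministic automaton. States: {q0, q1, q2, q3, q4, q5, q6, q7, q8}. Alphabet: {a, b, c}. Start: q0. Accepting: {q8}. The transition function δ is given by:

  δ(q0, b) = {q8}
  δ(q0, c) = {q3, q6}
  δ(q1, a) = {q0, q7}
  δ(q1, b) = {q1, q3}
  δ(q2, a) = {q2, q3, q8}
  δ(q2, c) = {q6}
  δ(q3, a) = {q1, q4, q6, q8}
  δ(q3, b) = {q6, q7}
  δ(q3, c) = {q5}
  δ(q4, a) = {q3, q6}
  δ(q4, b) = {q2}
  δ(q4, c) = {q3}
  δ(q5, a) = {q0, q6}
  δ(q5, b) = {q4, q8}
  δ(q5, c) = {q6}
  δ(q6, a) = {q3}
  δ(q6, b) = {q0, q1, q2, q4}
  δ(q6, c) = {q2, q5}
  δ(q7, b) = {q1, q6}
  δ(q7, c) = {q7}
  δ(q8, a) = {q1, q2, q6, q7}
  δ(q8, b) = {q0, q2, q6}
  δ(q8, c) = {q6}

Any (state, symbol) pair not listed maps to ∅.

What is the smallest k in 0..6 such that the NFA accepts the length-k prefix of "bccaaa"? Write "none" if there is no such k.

1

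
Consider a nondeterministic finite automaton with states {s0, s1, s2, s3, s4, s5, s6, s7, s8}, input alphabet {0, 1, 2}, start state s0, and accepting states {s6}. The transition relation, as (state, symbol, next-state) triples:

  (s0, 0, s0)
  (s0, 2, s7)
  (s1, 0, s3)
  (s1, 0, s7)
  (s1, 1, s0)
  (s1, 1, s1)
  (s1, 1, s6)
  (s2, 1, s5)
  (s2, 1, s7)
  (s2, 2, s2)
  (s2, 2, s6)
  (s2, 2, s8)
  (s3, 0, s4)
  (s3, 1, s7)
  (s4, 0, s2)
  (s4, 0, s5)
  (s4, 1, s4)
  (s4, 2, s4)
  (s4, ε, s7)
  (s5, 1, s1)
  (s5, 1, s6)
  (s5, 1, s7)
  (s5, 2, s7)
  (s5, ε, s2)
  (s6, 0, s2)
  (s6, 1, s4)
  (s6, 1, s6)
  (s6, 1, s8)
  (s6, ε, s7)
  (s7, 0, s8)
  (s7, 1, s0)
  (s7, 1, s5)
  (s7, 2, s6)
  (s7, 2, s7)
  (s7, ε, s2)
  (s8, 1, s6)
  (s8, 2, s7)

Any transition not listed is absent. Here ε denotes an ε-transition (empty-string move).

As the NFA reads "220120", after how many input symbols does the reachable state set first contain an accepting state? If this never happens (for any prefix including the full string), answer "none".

2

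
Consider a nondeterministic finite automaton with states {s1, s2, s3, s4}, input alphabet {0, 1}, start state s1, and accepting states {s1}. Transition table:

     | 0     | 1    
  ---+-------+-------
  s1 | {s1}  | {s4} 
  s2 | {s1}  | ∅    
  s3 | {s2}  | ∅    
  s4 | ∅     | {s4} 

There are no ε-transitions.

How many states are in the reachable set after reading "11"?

1

Start in {s1}.
Read '1': {s1} → {s4}.
Read '1': {s4} → {s4}.
That set has 1 state.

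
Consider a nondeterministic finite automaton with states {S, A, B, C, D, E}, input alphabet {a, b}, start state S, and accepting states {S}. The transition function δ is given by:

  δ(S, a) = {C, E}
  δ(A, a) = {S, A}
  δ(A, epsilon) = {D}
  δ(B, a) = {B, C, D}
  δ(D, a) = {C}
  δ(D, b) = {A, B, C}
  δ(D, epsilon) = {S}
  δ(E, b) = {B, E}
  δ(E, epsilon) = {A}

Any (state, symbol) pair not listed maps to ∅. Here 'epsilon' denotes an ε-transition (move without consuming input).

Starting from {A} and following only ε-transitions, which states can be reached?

Begin with {A}.
ε-move A → D; add D.
ε-move D → S; add S.

{S, A, D}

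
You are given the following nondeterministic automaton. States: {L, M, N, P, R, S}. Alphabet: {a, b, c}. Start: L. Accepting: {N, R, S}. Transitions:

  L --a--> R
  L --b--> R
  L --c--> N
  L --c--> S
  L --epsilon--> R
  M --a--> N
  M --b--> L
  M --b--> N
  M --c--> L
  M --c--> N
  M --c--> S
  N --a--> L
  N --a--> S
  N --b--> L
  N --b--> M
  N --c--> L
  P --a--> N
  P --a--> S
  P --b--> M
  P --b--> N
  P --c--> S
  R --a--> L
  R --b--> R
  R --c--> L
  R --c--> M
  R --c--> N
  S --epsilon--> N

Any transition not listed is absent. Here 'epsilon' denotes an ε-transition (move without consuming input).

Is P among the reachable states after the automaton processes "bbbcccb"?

No

Start: ε-closure({L}) = {L, R}.
Read 'b': L→{R}, R→{R}; now {R}.
Read 'b': R→{R}; now {R}.
Read 'b': R→{R}; now {R}.
Read 'c': R→{L, M, N}; union {L, M, N}; ε-closure = {L, M, N, R}.
Read 'c': L→{N, S}, M→{L, N, S}, N→{L}, R→{L, M, N}; union {L, M, N, S}; ε-closure = {L, M, N, R, S}.
Read 'c': L→{N, S}, M→{L, N, S}, N→{L}, R→{L, M, N}, S→∅; union {L, M, N, S}; ε-closure = {L, M, N, R, S}.
Read 'b': L→{R}, M→{L, N}, N→{L, M}, R→{R}, S→∅; now {L, M, N, R}.
State P is not in {L, M, N, R}.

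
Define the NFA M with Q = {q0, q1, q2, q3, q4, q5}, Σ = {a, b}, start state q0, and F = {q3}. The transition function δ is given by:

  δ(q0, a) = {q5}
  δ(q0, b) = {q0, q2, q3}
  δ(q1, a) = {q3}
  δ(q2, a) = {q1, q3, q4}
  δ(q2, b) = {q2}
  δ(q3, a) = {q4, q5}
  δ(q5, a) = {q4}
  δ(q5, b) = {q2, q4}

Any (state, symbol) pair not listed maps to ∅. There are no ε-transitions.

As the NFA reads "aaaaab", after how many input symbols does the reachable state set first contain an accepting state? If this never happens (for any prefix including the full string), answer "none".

Start in {q0}.
Read 'a': q0→{q5}; now {q5}.
Read 'a': q5→{q4}; now {q4}.
Read 'a': q4→∅; now ∅.
The set is empty and remains empty for the remaining 3 symbols.
No reachable set along the way intersects F.

none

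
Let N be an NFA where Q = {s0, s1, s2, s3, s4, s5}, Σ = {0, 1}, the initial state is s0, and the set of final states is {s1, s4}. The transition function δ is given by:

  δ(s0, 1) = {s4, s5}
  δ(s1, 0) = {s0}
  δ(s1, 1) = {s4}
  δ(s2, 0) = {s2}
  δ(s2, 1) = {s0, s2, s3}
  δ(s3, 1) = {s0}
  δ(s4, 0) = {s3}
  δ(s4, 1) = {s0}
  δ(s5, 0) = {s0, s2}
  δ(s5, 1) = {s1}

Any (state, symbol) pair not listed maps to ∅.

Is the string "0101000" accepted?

Start in {s0}.
Read '0': s0→∅; now ∅.
The set is empty and remains empty for the remaining 6 symbols.
The final set ∅ contains no accepting state.

No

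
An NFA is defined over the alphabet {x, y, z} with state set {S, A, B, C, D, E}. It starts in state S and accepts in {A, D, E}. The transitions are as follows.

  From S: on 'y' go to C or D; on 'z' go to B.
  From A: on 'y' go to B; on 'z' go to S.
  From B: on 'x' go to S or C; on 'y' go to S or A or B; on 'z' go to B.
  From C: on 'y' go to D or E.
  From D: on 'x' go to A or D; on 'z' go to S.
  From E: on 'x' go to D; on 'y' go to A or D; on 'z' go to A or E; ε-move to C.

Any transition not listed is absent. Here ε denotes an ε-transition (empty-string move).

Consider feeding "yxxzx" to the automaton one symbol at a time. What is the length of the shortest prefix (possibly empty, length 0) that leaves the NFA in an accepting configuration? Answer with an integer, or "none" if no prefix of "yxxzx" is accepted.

Start in {S}.
Read 'y': S→{C, D}; now {C, D}.
None of the earlier sets intersect F, but {C, D} does.

1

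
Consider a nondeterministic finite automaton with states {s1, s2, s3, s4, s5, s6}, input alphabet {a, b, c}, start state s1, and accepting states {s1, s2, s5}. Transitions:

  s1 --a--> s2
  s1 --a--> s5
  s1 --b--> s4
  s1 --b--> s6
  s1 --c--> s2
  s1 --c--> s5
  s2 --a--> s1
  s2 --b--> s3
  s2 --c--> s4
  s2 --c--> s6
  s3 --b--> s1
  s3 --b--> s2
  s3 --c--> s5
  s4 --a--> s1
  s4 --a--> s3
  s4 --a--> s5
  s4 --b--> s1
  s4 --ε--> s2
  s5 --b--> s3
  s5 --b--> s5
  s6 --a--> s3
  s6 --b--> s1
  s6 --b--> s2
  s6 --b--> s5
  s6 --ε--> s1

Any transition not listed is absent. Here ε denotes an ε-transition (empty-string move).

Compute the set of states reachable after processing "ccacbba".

{s1, s2, s3, s5}

Start in {s1}.
Read 'c': {s1} → {s2, s5}.
Read 'c': {s2, s5} → {s1, s2, s4, s6}.
Read 'a': {s1, s2, s4, s6} → {s1, s2, s3, s5}.
Read 'c': {s1, s2, s3, s5} → {s1, s2, s4, s5, s6}.
Read 'b': {s1, s2, s4, s5, s6} → {s1, s2, s3, s4, s5, s6}.
Read 'b': {s1, s2, s3, s4, s5, s6} → {s1, s2, s3, s4, s5, s6}.
Read 'a': {s1, s2, s3, s4, s5, s6} → {s1, s2, s3, s5}.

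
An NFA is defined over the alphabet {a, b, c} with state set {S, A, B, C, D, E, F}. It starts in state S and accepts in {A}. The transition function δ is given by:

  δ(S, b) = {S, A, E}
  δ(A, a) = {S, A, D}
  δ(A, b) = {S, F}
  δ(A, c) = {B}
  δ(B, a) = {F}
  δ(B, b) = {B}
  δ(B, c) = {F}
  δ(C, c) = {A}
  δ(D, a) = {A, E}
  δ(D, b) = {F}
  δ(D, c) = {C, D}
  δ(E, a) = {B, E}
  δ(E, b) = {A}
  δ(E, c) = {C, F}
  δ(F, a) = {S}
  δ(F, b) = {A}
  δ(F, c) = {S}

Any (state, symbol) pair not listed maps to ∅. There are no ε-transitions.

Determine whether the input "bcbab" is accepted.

Yes

Start in {S}.
Read 'b': S→{S, A, E}; now {S, A, E}.
Read 'c': S→∅, A→{B}, E→{C, F}; now {B, C, F}.
Read 'b': B→{B}, C→∅, F→{A}; now {A, B}.
Read 'a': A→{S, A, D}, B→{F}; now {S, A, D, F}.
Read 'b': S→{S, A, E}, A→{S, F}, D→{F}, F→{A}; now {S, A, E, F}.
The final set {S, A, E, F} contains the accepting state A.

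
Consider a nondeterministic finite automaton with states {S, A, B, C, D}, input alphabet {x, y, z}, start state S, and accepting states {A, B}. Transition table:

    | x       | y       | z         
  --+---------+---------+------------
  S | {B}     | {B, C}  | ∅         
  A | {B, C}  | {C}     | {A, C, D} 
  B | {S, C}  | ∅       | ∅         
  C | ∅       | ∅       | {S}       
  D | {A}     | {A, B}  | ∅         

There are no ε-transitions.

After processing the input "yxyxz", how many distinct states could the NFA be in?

1

Start in {S}.
Read 'y': S→{B, C}; now {B, C}.
Read 'x': B→{S, C}, C→∅; now {S, C}.
Read 'y': S→{B, C}, C→∅; now {B, C}.
Read 'x': B→{S, C}, C→∅; now {S, C}.
Read 'z': S→∅, C→{S}; now {S}.
That set has 1 state.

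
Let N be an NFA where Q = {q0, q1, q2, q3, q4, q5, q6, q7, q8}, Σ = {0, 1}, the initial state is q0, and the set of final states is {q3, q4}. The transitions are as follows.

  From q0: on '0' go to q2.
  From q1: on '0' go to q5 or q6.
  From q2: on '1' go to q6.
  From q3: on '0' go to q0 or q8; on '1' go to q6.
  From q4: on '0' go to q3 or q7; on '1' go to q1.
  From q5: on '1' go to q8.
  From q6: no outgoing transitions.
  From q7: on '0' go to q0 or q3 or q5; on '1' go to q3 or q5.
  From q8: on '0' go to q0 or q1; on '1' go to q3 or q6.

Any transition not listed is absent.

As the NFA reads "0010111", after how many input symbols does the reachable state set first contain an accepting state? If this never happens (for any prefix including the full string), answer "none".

Start in {q0}.
Read '0': q0→{q2}; now {q2}.
Read '0': q2→∅; now ∅.
The set is empty and remains empty for the remaining 5 symbols.
No reachable set along the way intersects F.

none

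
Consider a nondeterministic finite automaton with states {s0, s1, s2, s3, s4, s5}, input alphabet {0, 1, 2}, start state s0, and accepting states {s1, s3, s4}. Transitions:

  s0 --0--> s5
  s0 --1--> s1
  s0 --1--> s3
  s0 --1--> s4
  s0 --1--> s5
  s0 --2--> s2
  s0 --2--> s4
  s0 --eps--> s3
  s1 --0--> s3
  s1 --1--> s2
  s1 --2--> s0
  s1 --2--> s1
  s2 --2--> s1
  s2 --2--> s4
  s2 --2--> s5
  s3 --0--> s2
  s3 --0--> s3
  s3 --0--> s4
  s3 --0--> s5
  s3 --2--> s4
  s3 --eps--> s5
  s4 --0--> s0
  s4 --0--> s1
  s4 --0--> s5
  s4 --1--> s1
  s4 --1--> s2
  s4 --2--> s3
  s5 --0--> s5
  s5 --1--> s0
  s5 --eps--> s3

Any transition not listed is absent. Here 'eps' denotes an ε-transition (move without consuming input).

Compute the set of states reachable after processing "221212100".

Start: ε-closure({s0}) = {s0, s3, s5}.
Read '2': s0→{s2, s4}, s3→{s4}, s5→∅; now {s2, s4}.
Read '2': s2→{s1, s4, s5}, s4→{s3}; now {s1, s3, s4, s5}.
Read '1': s1→{s2}, s3→∅, s4→{s1, s2}, s5→{s0}; union {s0, s1, s2}; ε-closure = {s0, s1, s2, s3, s5}.
Read '2': s0→{s2, s4}, s1→{s0, s1}, s2→{s1, s4, s5}, s3→{s4}, s5→∅; union {s0, s1, s2, s4, s5}; ε-closure = {s0, s1, s2, s3, s4, s5}.
Read '1': s0→{s1, s3, s4, s5}, s1→{s2}, s2→∅, s3→∅, s4→{s1, s2}, s5→{s0}; now {s0, s1, s2, s3, s4, s5}.
Read '2': s0→{s2, s4}, s1→{s0, s1}, s2→{s1, s4, s5}, s3→{s4}, s4→{s3}, s5→∅; now {s0, s1, s2, s3, s4, s5}.
Read '1': s0→{s1, s3, s4, s5}, s1→{s2}, s2→∅, s3→∅, s4→{s1, s2}, s5→{s0}; now {s0, s1, s2, s3, s4, s5}.
Read '0': s0→{s5}, s1→{s3}, s2→∅, s3→{s2, s3, s4, s5}, s4→{s0, s1, s5}, s5→{s5}; now {s0, s1, s2, s3, s4, s5}.
Read '0': s0→{s5}, s1→{s3}, s2→∅, s3→{s2, s3, s4, s5}, s4→{s0, s1, s5}, s5→{s5}; now {s0, s1, s2, s3, s4, s5}.

{s0, s1, s2, s3, s4, s5}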